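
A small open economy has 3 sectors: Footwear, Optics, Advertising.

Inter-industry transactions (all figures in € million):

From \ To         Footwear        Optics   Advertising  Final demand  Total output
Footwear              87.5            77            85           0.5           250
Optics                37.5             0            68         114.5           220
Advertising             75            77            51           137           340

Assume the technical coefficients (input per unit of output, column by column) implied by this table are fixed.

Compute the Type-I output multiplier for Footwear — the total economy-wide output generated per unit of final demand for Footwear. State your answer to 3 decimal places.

Technical coefficients a_ij = z_ij / X_j:
  a_FF = 87.5/250 = 0.35, a_OF = 37.5/250 = 0.15, a_AF = 75/250 = 0.30
  a_FO = 77/220 = 0.35, a_OO = 0/220 = 0.00, a_AO = 77/220 = 0.35
  a_FA = 85/340 = 0.25, a_OA = 68/340 = 0.20, a_AA = 51/340 = 0.15
I − A =
  [   0.65    -0.35    -0.25]
  [  -0.15     1.00    -0.20]
  [  -0.30    -0.35     0.85]
Cofactors of I−A, C_ij = (−1)^(i+j)·(minor ij) (rows/columns in the sector order above):
  C_11 = (1.00)(0.85) − (-0.20)(-0.35) = 0.7800
  C_12 = −[(-0.15)(0.85) − (-0.20)(-0.30)] = 0.1875
  C_13 = (-0.15)(-0.35) − (1.00)(-0.30) = 0.3525
  C_21 = −[(-0.35)(0.85) − (-0.25)(-0.35)] = 0.3850
  C_22 = (0.65)(0.85) − (-0.25)(-0.30) = 0.4775
  C_23 = −[(0.65)(-0.35) − (-0.35)(-0.30)] = 0.3325
  C_31 = (-0.35)(-0.20) − (-0.25)(1.00) = 0.3200
  C_32 = −[(0.65)(-0.20) − (-0.25)(-0.15)] = 0.1675
  C_33 = (0.65)(1.00) − (-0.35)(-0.15) = 0.5975
det(I−A) = Σ_j (I−A)_1j·C_1j = (0.65)(0.7800) + (-0.35)(0.1875) + (-0.25)(0.3525) = 0.35325
adj(I−A) = Cᵀ =
  [ 0.7800   0.3850   0.3200]
  [ 0.1875   0.4775   0.1675]
  [ 0.3525   0.3325   0.5975]
(I − A)⁻¹ = adj(I−A) / det(I−A) ≈
  [   2.2081     1.0899     0.9059]
  [   0.5308     1.3517     0.4742]
  [   0.9979     0.9413     1.6914]
The output multiplier for sector j is the column-j sum of the Leontief inverse (I − A)⁻¹ = adj(I−A) / det(I−A).
Column F of adj(I−A): (0.7800, 0.1875, 0.3525); det(I−A) = 0.35325.
m_F = (0.7800 + 0.1875 + 0.3525) / 0.35325 = 1.32 / 0.35325 ≈ 3.737.

m_F = 3.737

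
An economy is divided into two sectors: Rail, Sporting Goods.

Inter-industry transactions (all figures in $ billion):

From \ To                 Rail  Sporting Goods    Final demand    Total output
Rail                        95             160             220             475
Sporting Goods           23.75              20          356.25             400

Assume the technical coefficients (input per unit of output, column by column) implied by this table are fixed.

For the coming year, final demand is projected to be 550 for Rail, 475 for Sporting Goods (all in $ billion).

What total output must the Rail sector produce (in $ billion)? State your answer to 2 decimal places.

x_1 = 962.84

Technical coefficients a_ij = z_ij / X_j:
  a_11 = 95/475 = 0.20, a_21 = 23.75/475 = 0.05
  a_12 = 160/400 = 0.40, a_22 = 20/400 = 0.05
I − A =
  [   0.80    -0.40]
  [  -0.05     0.95]
det(I−A) = (0.80)(0.95) − (-0.40)(-0.05) = 0.7400
adj(I−A) = [[0.95, 0.40], [0.05, 0.80]]
(I − A)⁻¹ = adj(I−A) / det(I−A) ≈
  [   1.2838     0.5405]
  [   0.0676     1.0811]
x = (I − A)⁻¹ d = adj(I−A)·d / det(I−A), with det(I−A) = 0.7400:
  x_1 = (0.95·550 + 0.40·475) / 0.7400 = 712.50 / 0.7400 ≈ 962.84
  x_2 = (0.05·550 + 0.80·475) / 0.7400 = 407.50 / 0.7400 ≈ 550.68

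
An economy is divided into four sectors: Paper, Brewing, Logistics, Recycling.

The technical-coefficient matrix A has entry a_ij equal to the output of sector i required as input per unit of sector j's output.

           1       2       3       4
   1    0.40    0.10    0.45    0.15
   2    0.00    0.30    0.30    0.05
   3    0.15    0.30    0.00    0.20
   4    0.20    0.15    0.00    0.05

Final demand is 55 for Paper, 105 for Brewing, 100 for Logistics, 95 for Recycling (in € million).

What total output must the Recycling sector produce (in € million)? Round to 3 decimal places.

I − A =
  [   0.60    -0.10    -0.45    -0.15]
  [   0.00     0.70    -0.30    -0.05]
  [  -0.15    -0.30     1.00    -0.20]
  [  -0.20    -0.15     0.00     0.95]
Compute the cofactors C_ij = (−1)^(i+j)·(3×3 minor ij) of I−A; the adjugate is their transpose:
adj(I−A) = Cᵀ =
  [ 0.563000   0.259250   0.331125   0.172250]
  [ 0.064750   0.457875   0.166500   0.069375]
  [ 0.129625   0.201625   0.372500   0.109500]
  [ 0.128750   0.126875   0.096000   0.314250]
det(I−A) = Σ_j (I−A)_1j·C_1j = (0.60)(0.563000) + (-0.10)(0.064750) + (-0.45)(0.129625) + (-0.15)(0.128750) = 0.25368125
(I − A)⁻¹ = adj(I−A) / det(I−A) ≈
  [   2.2193     1.0220     1.3053     0.6790]
  [   0.2552     1.8049     0.6563     0.2735]
  [   0.5110     0.7948     1.4684     0.4316]
  [   0.5075     0.5001     0.3784     1.2388]
x = (I − A)⁻¹ d = adj(I−A)·d / det(I−A), with det(I−A) = 0.25368125:
  x_1 = (0.563000·55 + 0.259250·105 + 0.331125·100 + 0.172250·95) / 0.25368125 = 107.6625 / 0.25368125 ≈ 424.401
  x_2 = (0.064750·55 + 0.457875·105 + 0.166500·100 + 0.069375·95) / 0.25368125 = 74.87875 / 0.25368125 ≈ 295.169
  x_3 = (0.129625·55 + 0.201625·105 + 0.372500·100 + 0.109500·95) / 0.25368125 = 75.9525 / 0.25368125 ≈ 299.401
  x_4 = (0.128750·55 + 0.126875·105 + 0.096000·100 + 0.314250·95) / 0.25368125 = 59.856875 / 0.25368125 ≈ 235.953

x_4 = 235.953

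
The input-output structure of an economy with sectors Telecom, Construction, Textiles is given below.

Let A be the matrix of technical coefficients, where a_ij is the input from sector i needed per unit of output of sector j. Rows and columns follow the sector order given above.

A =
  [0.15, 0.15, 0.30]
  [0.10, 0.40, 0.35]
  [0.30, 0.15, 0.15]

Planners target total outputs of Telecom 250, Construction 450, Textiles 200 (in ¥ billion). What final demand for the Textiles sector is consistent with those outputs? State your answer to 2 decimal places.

I − A =
  [   0.85    -0.15    -0.30]
  [  -0.10     0.60    -0.35]
  [  -0.30    -0.15     0.85]
d = (I − A) x:
  d_1 = (+0.85)·250 + (-0.15)·450 + (-0.30)·200 = 85.00
  d_2 = (-0.10)·250 + (+0.60)·450 + (-0.35)·200 = 175.00
  d_3 = (-0.30)·250 + (-0.15)·450 + (+0.85)·200 = 27.50

d_3 = 27.50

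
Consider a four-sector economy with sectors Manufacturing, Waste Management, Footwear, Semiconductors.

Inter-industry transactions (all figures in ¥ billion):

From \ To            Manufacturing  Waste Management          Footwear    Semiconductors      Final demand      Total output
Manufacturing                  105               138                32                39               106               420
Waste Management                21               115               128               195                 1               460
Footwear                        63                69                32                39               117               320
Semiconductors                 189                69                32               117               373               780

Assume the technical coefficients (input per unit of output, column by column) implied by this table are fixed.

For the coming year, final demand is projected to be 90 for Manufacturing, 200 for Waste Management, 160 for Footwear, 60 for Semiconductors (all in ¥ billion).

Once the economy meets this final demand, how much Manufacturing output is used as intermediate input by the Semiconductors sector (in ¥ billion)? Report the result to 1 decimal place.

z_14 = 24.3

Technical coefficients a_ij = z_ij / X_j:
  a_11 = 105/420 = 0.25, a_21 = 21/420 = 0.05, a_31 = 63/420 = 0.15, a_41 = 189/420 = 0.45
  a_12 = 138/460 = 0.30, a_22 = 115/460 = 0.25, a_32 = 69/460 = 0.15, a_42 = 69/460 = 0.15
  a_13 = 32/320 = 0.10, a_23 = 128/320 = 0.40, a_33 = 32/320 = 0.10, a_43 = 32/320 = 0.10
  a_14 = 39/780 = 0.05, a_24 = 195/780 = 0.25, a_34 = 39/780 = 0.05, a_44 = 117/780 = 0.15
I − A =
  [   0.75    -0.30    -0.10    -0.05]
  [  -0.05     0.75    -0.40    -0.25]
  [  -0.15    -0.15     0.90    -0.05]
  [  -0.45    -0.15    -0.10     0.85]
Compute the cofactors C_ij = (−1)^(i+j)·(3×3 minor ij) of I−A; the adjugate is their transpose:
adj(I−A) = Cᵀ =
  [ 0.47850   0.24900   0.17625   0.11175]
  [ 0.20300   0.53400   0.28050   0.18550]
  [ 0.13050   0.14400   0.38625   0.07275]
  [ 0.30450   0.24300   0.18825   0.41775]
det(I−A) = Σ_j (I−A)_1j·C_1j = (0.75)(0.47850) + (-0.30)(0.20300) + (-0.10)(0.13050) + (-0.05)(0.30450) = 0.2697
(I − A)⁻¹ = adj(I−A) / det(I−A) ≈
  [   1.7742     0.9232     0.6535     0.4143]
  [   0.7527     1.9800     1.0400     0.6878]
  [   0.4839     0.5339     1.4321     0.2697]
  [   1.1290     0.9010     0.6980     1.5489]
First solve x = (I − A)⁻¹ d = adj(I−A)·d / det(I−A); in particular x_4 = (0.30450·90 + 0.24300·200 + 0.18825·160 + 0.41775·60) / 0.2697 = 131.19 / 0.2697 ≈ 486.429.
Intermediate flow from 1 to 4: z_14 = a_14 · x_4 = 0.05 × 131.19 / 0.2697 = 6.5595 / 0.2697 ≈ 24.3.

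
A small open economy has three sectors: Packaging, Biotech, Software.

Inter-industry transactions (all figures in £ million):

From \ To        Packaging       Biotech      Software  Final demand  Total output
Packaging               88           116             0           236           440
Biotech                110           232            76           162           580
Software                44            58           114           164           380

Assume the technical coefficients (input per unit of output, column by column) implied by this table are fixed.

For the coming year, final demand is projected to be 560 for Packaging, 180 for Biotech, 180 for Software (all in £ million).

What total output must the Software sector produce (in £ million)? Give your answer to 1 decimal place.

x_3 = 508.9

Technical coefficients a_ij = z_ij / X_j:
  a_11 = 88/440 = 0.20, a_21 = 110/440 = 0.25, a_31 = 44/440 = 0.10
  a_12 = 116/580 = 0.20, a_22 = 232/580 = 0.40, a_32 = 58/580 = 0.10
  a_13 = 0/380 = 0.00, a_23 = 76/380 = 0.20, a_33 = 114/380 = 0.30
I − A =
  [   0.80    -0.20     0.00]
  [  -0.25     0.60    -0.20]
  [  -0.10    -0.10     0.70]
Cofactors of I−A, C_ij = (−1)^(i+j)·(minor ij) (rows/columns in the sector order above):
  C_11 = (0.60)(0.70) − (-0.20)(-0.10) = 0.4000
  C_12 = −[(-0.25)(0.70) − (-0.20)(-0.10)] = 0.1950
  C_13 = (-0.25)(-0.10) − (0.60)(-0.10) = 0.0850
  C_21 = −[(-0.20)(0.70) − (0.00)(-0.10)] = 0.1400
  C_22 = (0.80)(0.70) − (0.00)(-0.10) = 0.5600
  C_23 = −[(0.80)(-0.10) − (-0.20)(-0.10)] = 0.1000
  C_31 = (-0.20)(-0.20) − (0.00)(0.60) = 0.0400
  C_32 = −[(0.80)(-0.20) − (0.00)(-0.25)] = 0.1600
  C_33 = (0.80)(0.60) − (-0.20)(-0.25) = 0.4300
det(I−A) = Σ_j (I−A)_1j·C_1j = (0.80)(0.4000) + (-0.20)(0.1950) + (0.00)(0.0850) = 0.2810
adj(I−A) = Cᵀ =
  [ 0.4000   0.1400   0.0400]
  [ 0.1950   0.5600   0.1600]
  [ 0.0850   0.1000   0.4300]
(I − A)⁻¹ = adj(I−A) / det(I−A) ≈
  [   1.4235     0.4982     0.1423]
  [   0.6940     1.9929     0.5694]
  [   0.3025     0.3559     1.5302]
x = (I − A)⁻¹ d = adj(I−A)·d / det(I−A), with det(I−A) = 0.2810:
  x_1 = (0.4000·560 + 0.1400·180 + 0.0400·180) / 0.2810 = 256.40 / 0.2810 ≈ 912.5
  x_2 = (0.1950·560 + 0.5600·180 + 0.1600·180) / 0.2810 = 238.80 / 0.2810 ≈ 849.8
  x_3 = (0.0850·560 + 0.1000·180 + 0.4300·180) / 0.2810 = 143.00 / 0.2810 ≈ 508.9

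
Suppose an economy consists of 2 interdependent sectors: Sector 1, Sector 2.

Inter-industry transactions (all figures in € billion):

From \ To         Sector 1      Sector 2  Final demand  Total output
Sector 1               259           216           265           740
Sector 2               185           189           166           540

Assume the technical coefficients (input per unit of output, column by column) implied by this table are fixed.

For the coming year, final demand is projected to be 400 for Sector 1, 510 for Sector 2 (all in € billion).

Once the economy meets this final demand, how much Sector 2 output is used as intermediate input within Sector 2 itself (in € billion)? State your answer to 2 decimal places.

z_22 = 468.29

Technical coefficients a_ij = z_ij / X_j:
  a_11 = 259/740 = 0.35, a_21 = 185/740 = 0.25
  a_12 = 216/540 = 0.40, a_22 = 189/540 = 0.35
I − A =
  [   0.65    -0.40]
  [  -0.25     0.65]
det(I−A) = (0.65)(0.65) − (-0.40)(-0.25) = 0.3225
adj(I−A) = [[0.65, 0.40], [0.25, 0.65]]
(I − A)⁻¹ = adj(I−A) / det(I−A) ≈
  [   2.0155     1.2403]
  [   0.7752     2.0155]
First solve x = (I − A)⁻¹ d = adj(I−A)·d / det(I−A); in particular x_2 = (0.25·400 + 0.65·510) / 0.3225 = 431.50 / 0.3225 ≈ 1337.9845.
Intermediate flow from 2 to 2: z_22 = a_22 · x_2 = 0.35 × 431.50 / 0.3225 = 151.025 / 0.3225 ≈ 468.29.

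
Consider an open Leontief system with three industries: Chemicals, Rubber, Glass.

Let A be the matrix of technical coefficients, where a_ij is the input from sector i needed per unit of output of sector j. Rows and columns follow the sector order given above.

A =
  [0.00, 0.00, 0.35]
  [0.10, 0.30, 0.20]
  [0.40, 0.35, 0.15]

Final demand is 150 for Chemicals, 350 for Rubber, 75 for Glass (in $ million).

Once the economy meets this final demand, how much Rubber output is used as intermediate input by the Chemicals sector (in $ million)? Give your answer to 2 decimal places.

I − A =
  [   1.00     0.00    -0.35]
  [  -0.10     0.70    -0.20]
  [  -0.40    -0.35     0.85]
Cofactors of I−A, C_ij = (−1)^(i+j)·(minor ij) (rows/columns in the sector order above):
  C_11 = (0.70)(0.85) − (-0.20)(-0.35) = 0.5250
  C_12 = −[(-0.10)(0.85) − (-0.20)(-0.40)] = 0.1650
  C_13 = (-0.10)(-0.35) − (0.70)(-0.40) = 0.3150
  C_21 = −[(0.00)(0.85) − (-0.35)(-0.35)] = 0.1225
  C_22 = (1.00)(0.85) − (-0.35)(-0.40) = 0.7100
  C_23 = −[(1.00)(-0.35) − (0.00)(-0.40)] = 0.3500
  C_31 = (0.00)(-0.20) − (-0.35)(0.70) = 0.2450
  C_32 = −[(1.00)(-0.20) − (-0.35)(-0.10)] = 0.2350
  C_33 = (1.00)(0.70) − (0.00)(-0.10) = 0.7000
det(I−A) = Σ_j (I−A)_1j·C_1j = (1.00)(0.5250) + (0.00)(0.1650) + (-0.35)(0.3150) = 0.41475
adj(I−A) = Cᵀ =
  [ 0.5250   0.1225   0.2450]
  [ 0.1650   0.7100   0.2350]
  [ 0.3150   0.3500   0.7000]
(I − A)⁻¹ = adj(I−A) / det(I−A) ≈
  [   1.2658     0.2954     0.5907]
  [   0.3978     1.7119     0.5666]
  [   0.7595     0.8439     1.6878]
First solve x = (I − A)⁻¹ d = adj(I−A)·d / det(I−A); in particular x_1 = (0.5250·150 + 0.1225·350 + 0.2450·75) / 0.41475 = 140.00 / 0.41475 ≈ 337.5527.
Intermediate flow from 2 to 1: z_21 = a_21 · x_1 = 0.10 × 140.00 / 0.41475 = 14.00 / 0.41475 ≈ 33.76.

z_21 = 33.76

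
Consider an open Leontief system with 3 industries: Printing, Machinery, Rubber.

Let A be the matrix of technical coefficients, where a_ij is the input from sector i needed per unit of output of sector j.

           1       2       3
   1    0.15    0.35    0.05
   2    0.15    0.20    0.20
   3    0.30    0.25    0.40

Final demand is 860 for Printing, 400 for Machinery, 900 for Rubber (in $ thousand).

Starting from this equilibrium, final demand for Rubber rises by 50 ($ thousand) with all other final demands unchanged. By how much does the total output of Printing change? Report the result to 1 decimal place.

I − A =
  [   0.85    -0.35    -0.05]
  [  -0.15     0.80    -0.20]
  [  -0.30    -0.25     0.60]
Cofactors of I−A, C_ij = (−1)^(i+j)·(minor ij) (rows/columns in the sector order above):
  C_11 = (0.80)(0.60) − (-0.20)(-0.25) = 0.4300
  C_12 = −[(-0.15)(0.60) − (-0.20)(-0.30)] = 0.1500
  C_13 = (-0.15)(-0.25) − (0.80)(-0.30) = 0.2775
  C_21 = −[(-0.35)(0.60) − (-0.05)(-0.25)] = 0.2225
  C_22 = (0.85)(0.60) − (-0.05)(-0.30) = 0.4950
  C_23 = −[(0.85)(-0.25) − (-0.35)(-0.30)] = 0.3175
  C_31 = (-0.35)(-0.20) − (-0.05)(0.80) = 0.1100
  C_32 = −[(0.85)(-0.20) − (-0.05)(-0.15)] = 0.1775
  C_33 = (0.85)(0.80) − (-0.35)(-0.15) = 0.6275
det(I−A) = Σ_j (I−A)_1j·C_1j = (0.85)(0.4300) + (-0.35)(0.1500) + (-0.05)(0.2775) = 0.299125
adj(I−A) = Cᵀ =
  [ 0.4300   0.2225   0.1100]
  [ 0.1500   0.4950   0.1775]
  [ 0.2775   0.3175   0.6275]
(I − A)⁻¹ = adj(I−A) / det(I−A) ≈
  [   1.4375     0.7438     0.3677]
  [   0.5015     1.6548     0.5934]
  [   0.9277     1.0614     2.0978]
Δx = (I − A)⁻¹ Δd with Δd having +50 in the Rubber component and 0 elsewhere.
So Δx_1 = L_13 · (+50), where L_13 = adj(I−A)_13 / det(I−A) = 0.1100 / 0.299125.
Δx_1 = 0.1100 × (+50) / 0.299125 = 5.50 / 0.299125 ≈ 18.4.

Δx_1 = 18.4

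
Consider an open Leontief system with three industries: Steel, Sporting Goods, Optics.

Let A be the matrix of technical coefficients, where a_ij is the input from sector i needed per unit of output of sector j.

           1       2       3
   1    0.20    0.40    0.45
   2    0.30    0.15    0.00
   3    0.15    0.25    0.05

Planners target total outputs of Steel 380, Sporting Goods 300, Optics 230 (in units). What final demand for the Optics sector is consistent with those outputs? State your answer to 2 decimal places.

I − A =
  [   0.80    -0.40    -0.45]
  [  -0.30     0.85     0.00]
  [  -0.15    -0.25     0.95]
d = (I − A) x:
  d_1 = (+0.80)·380 + (-0.40)·300 + (-0.45)·230 = 80.50
  d_2 = (-0.30)·380 + (+0.85)·300 + (+0.00)·230 = 141.00
  d_3 = (-0.15)·380 + (-0.25)·300 + (+0.95)·230 = 86.50

d_3 = 86.50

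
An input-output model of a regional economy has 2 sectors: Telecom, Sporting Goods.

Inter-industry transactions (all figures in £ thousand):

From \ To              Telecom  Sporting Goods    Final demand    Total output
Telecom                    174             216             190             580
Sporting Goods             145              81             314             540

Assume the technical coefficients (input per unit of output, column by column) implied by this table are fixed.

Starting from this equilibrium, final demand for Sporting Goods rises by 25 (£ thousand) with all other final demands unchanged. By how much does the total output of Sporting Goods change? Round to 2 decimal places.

Δx_2 = 35.35

Technical coefficients a_ij = z_ij / X_j:
  a_11 = 174/580 = 0.30, a_21 = 145/580 = 0.25
  a_12 = 216/540 = 0.40, a_22 = 81/540 = 0.15
I − A =
  [   0.70    -0.40]
  [  -0.25     0.85]
det(I−A) = (0.70)(0.85) − (-0.40)(-0.25) = 0.4950
adj(I−A) = [[0.85, 0.40], [0.25, 0.70]]
(I − A)⁻¹ = adj(I−A) / det(I−A) ≈
  [   1.7172     0.8081]
  [   0.5051     1.4141]
Δx = (I − A)⁻¹ Δd with Δd having +25 in the Sporting Goods component and 0 elsewhere.
So Δx_2 = L_22 · (+25), where L_22 = adj(I−A)_22 / det(I−A) = 0.70 / 0.4950.
Δx_2 = 0.70 × (+25) / 0.4950 = 17.50 / 0.4950 ≈ 35.35.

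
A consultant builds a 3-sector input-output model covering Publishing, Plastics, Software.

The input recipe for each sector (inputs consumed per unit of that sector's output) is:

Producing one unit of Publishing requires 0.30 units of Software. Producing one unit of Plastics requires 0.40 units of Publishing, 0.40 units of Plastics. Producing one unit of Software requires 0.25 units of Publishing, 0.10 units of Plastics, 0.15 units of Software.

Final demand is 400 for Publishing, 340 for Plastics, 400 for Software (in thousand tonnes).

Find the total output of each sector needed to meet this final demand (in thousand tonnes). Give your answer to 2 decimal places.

x_1 = 873.29, x_2 = 696.47, x_3 = 778.81

I − A =
  [   1.00    -0.40    -0.25]
  [   0.00     0.60    -0.10]
  [  -0.30     0.00     0.85]
Cofactors of I−A, C_ij = (−1)^(i+j)·(minor ij) (rows/columns in the sector order above):
  C_11 = (0.60)(0.85) − (-0.10)(0.00) = 0.5100
  C_12 = −[(0.00)(0.85) − (-0.10)(-0.30)] = 0.0300
  C_13 = (0.00)(0.00) − (0.60)(-0.30) = 0.1800
  C_21 = −[(-0.40)(0.85) − (-0.25)(0.00)] = 0.3400
  C_22 = (1.00)(0.85) − (-0.25)(-0.30) = 0.7750
  C_23 = −[(1.00)(0.00) − (-0.40)(-0.30)] = 0.1200
  C_31 = (-0.40)(-0.10) − (-0.25)(0.60) = 0.1900
  C_32 = −[(1.00)(-0.10) − (-0.25)(0.00)] = 0.1000
  C_33 = (1.00)(0.60) − (-0.40)(0.00) = 0.6000
det(I−A) = Σ_j (I−A)_1j·C_1j = (1.00)(0.5100) + (-0.40)(0.0300) + (-0.25)(0.1800) = 0.4530
adj(I−A) = Cᵀ =
  [ 0.5100   0.3400   0.1900]
  [ 0.0300   0.7750   0.1000]
  [ 0.1800   0.1200   0.6000]
(I − A)⁻¹ = adj(I−A) / det(I−A) ≈
  [   1.1258     0.7506     0.4194]
  [   0.0662     1.7108     0.2208]
  [   0.3974     0.2649     1.3245]
x = (I − A)⁻¹ d = adj(I−A)·d / det(I−A), with det(I−A) = 0.4530:
  x_1 = (0.5100·400 + 0.3400·340 + 0.1900·400) / 0.4530 = 395.60 / 0.4530 ≈ 873.29
  x_2 = (0.0300·400 + 0.7750·340 + 0.1000·400) / 0.4530 = 315.50 / 0.4530 ≈ 696.47
  x_3 = (0.1800·400 + 0.1200·340 + 0.6000·400) / 0.4530 = 352.80 / 0.4530 ≈ 778.81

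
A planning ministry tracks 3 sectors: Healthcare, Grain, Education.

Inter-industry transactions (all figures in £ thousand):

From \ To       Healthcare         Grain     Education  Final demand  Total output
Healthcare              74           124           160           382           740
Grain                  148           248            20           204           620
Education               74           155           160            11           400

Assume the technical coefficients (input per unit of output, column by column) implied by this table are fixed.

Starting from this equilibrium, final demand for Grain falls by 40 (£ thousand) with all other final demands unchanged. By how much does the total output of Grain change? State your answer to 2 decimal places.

Δx_2 = -82.05

Technical coefficients a_ij = z_ij / X_j:
  a_11 = 74/740 = 0.10, a_21 = 148/740 = 0.20, a_31 = 74/740 = 0.10
  a_12 = 124/620 = 0.20, a_22 = 248/620 = 0.40, a_32 = 155/620 = 0.25
  a_13 = 160/400 = 0.40, a_23 = 20/400 = 0.05, a_33 = 160/400 = 0.40
I − A =
  [   0.90    -0.20    -0.40]
  [  -0.20     0.60    -0.05]
  [  -0.10    -0.25     0.60]
Cofactors of I−A, C_ij = (−1)^(i+j)·(minor ij) (rows/columns in the sector order above):
  C_11 = (0.60)(0.60) − (-0.05)(-0.25) = 0.3475
  C_12 = −[(-0.20)(0.60) − (-0.05)(-0.10)] = 0.1250
  C_13 = (-0.20)(-0.25) − (0.60)(-0.10) = 0.1100
  C_21 = −[(-0.20)(0.60) − (-0.40)(-0.25)] = 0.2200
  C_22 = (0.90)(0.60) − (-0.40)(-0.10) = 0.5000
  C_23 = −[(0.90)(-0.25) − (-0.20)(-0.10)] = 0.2450
  C_31 = (-0.20)(-0.05) − (-0.40)(0.60) = 0.2500
  C_32 = −[(0.90)(-0.05) − (-0.40)(-0.20)] = 0.1250
  C_33 = (0.90)(0.60) − (-0.20)(-0.20) = 0.5000
det(I−A) = Σ_j (I−A)_1j·C_1j = (0.90)(0.3475) + (-0.20)(0.1250) + (-0.40)(0.1100) = 0.24375
adj(I−A) = Cᵀ =
  [ 0.3475   0.2200   0.2500]
  [ 0.1250   0.5000   0.1250]
  [ 0.1100   0.2450   0.5000]
(I − A)⁻¹ = adj(I−A) / det(I−A) ≈
  [   1.4256     0.9026     1.0256]
  [   0.5128     2.0513     0.5128]
  [   0.4513     1.0051     2.0513]
Δx = (I − A)⁻¹ Δd with Δd having -40 in the Grain component and 0 elsewhere.
So Δx_2 = L_22 · (-40), where L_22 = adj(I−A)_22 / det(I−A) = 0.5000 / 0.24375.
Δx_2 = 0.5000 × (-40) / 0.24375 = -20.00 / 0.24375 ≈ -82.05.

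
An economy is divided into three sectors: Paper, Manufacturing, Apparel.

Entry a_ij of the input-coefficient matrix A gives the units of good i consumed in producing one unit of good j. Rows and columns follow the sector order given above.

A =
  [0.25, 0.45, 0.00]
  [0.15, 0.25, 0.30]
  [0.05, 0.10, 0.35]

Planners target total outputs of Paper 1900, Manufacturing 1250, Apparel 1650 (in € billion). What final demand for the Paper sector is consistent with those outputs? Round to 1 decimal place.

d_1 = 862.5

I − A =
  [   0.75    -0.45     0.00]
  [  -0.15     0.75    -0.30]
  [  -0.05    -0.10     0.65]
d = (I − A) x:
  d_1 = (+0.75)·1900 + (-0.45)·1250 + (+0.00)·1650 = 862.5
  d_2 = (-0.15)·1900 + (+0.75)·1250 + (-0.30)·1650 = 157.5
  d_3 = (-0.05)·1900 + (-0.10)·1250 + (+0.65)·1650 = 852.5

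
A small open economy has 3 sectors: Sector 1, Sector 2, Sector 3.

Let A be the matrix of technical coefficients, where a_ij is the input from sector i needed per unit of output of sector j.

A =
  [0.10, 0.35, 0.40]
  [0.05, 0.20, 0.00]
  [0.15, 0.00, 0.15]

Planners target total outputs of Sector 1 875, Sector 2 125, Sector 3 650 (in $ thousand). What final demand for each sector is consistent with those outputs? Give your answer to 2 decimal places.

d_1 = 483.75, d_2 = 56.25, d_3 = 421.25

I − A =
  [   0.90    -0.35    -0.40]
  [  -0.05     0.80     0.00]
  [  -0.15     0.00     0.85]
d = (I − A) x:
  d_1 = (+0.90)·875 + (-0.35)·125 + (-0.40)·650 = 483.75
  d_2 = (-0.05)·875 + (+0.80)·125 + (+0.00)·650 = 56.25
  d_3 = (-0.15)·875 + (+0.00)·125 + (+0.85)·650 = 421.25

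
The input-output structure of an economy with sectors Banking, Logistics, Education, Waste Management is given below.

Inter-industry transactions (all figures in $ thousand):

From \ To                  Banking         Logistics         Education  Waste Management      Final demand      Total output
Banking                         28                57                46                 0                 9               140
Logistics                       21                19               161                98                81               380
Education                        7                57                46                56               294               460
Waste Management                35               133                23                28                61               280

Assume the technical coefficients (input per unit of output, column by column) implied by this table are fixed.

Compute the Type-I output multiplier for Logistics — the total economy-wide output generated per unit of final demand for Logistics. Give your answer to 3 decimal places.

Technical coefficients a_ij = z_ij / X_j:
  a_BB = 28/140 = 0.20, a_LB = 21/140 = 0.15, a_EB = 7/140 = 0.05, a_WB = 35/140 = 0.25
  a_BL = 57/380 = 0.15, a_LL = 19/380 = 0.05, a_EL = 57/380 = 0.15, a_WL = 133/380 = 0.35
  a_BE = 46/460 = 0.10, a_LE = 161/460 = 0.35, a_EE = 46/460 = 0.10, a_WE = 23/460 = 0.05
  a_BW = 0/280 = 0.00, a_LW = 98/280 = 0.35, a_EW = 56/280 = 0.20, a_WW = 28/280 = 0.10
I − A =
  [   0.80    -0.15    -0.10     0.00]
  [  -0.15     0.95    -0.35    -0.35]
  [  -0.05    -0.15     0.90    -0.20]
  [  -0.25    -0.35    -0.05     0.90]
Compute the cofactors C_ij = (−1)^(i+j)·(3×3 minor ij) of I−A; the adjugate is their transpose:
adj(I−A) = Cᵀ =
  [ 0.575375   0.140500   0.123125   0.082000]
  [ 0.232875   0.630500   0.288250   0.309250]
  [ 0.128000   0.178250   0.552625   0.192125]
  [ 0.257500   0.294125   0.177000   0.612125]
det(I−A) = Σ_j (I−A)_1j·C_1j = (0.80)(0.575375) + (-0.15)(0.232875) + (-0.10)(0.128000) + (0.00)(0.257500) = 0.41256875
(I − A)⁻¹ = adj(I−A) / det(I−A) ≈
  [   1.3946     0.3405     0.2984     0.1988]
  [   0.5645     1.5282     0.6987     0.7496]
  [   0.3103     0.4320     1.3395     0.4657]
  [   0.6241     0.7129     0.4290     1.4837]
The output multiplier for sector j is the column-j sum of the Leontief inverse (I − A)⁻¹ = adj(I−A) / det(I−A).
Column L of adj(I−A): (0.140500, 0.630500, 0.178250, 0.294125); det(I−A) = 0.41256875.
m_L = (0.140500 + 0.630500 + 0.178250 + 0.294125) / 0.41256875 = 1.243375 / 0.41256875 ≈ 3.014.

m_L = 3.014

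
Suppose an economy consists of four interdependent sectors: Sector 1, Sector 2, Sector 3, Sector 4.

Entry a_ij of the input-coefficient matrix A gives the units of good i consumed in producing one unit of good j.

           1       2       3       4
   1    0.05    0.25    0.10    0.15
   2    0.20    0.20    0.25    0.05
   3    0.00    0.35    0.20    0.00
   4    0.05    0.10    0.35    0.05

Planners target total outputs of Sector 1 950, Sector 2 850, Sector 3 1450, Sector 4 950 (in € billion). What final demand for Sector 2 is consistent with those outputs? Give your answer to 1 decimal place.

I − A =
  [   0.95    -0.25    -0.10    -0.15]
  [  -0.20     0.80    -0.25    -0.05]
  [   0.00    -0.35     0.80     0.00]
  [  -0.05    -0.10    -0.35     0.95]
d = (I − A) x:
  d_1 = (+0.95)·950 + (-0.25)·850 + (-0.10)·1450 + (-0.15)·950 = 402.5
  d_2 = (-0.20)·950 + (+0.80)·850 + (-0.25)·1450 + (-0.05)·950 = 80.0
  d_3 = (+0.00)·950 + (-0.35)·850 + (+0.80)·1450 + (+0.00)·950 = 862.5
  d_4 = (-0.05)·950 + (-0.10)·850 + (-0.35)·1450 + (+0.95)·950 = 262.5

d_2 = 80.0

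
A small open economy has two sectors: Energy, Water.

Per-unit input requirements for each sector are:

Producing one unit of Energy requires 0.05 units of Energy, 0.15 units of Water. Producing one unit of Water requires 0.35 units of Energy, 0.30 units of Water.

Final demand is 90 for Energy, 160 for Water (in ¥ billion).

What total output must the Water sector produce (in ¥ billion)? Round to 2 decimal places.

x_2 = 270.20

I − A =
  [   0.95    -0.35]
  [  -0.15     0.70]
det(I−A) = (0.95)(0.70) − (-0.35)(-0.15) = 0.6125
adj(I−A) = [[0.70, 0.35], [0.15, 0.95]]
(I − A)⁻¹ = adj(I−A) / det(I−A) ≈
  [   1.1429     0.5714]
  [   0.2449     1.5510]
x = (I − A)⁻¹ d = adj(I−A)·d / det(I−A), with det(I−A) = 0.6125:
  x_1 = (0.70·90 + 0.35·160) / 0.6125 = 119.00 / 0.6125 ≈ 194.29
  x_2 = (0.15·90 + 0.95·160) / 0.6125 = 165.50 / 0.6125 ≈ 270.20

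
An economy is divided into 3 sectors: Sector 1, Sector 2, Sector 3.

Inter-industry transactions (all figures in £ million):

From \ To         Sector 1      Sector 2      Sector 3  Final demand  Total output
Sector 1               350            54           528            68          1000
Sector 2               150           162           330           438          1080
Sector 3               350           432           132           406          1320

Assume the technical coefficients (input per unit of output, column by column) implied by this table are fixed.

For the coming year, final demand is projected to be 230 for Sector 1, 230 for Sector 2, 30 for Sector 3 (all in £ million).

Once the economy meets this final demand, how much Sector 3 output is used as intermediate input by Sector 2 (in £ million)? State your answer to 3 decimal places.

Technical coefficients a_ij = z_ij / X_j:
  a_11 = 350/1000 = 0.35, a_21 = 150/1000 = 0.15, a_31 = 350/1000 = 0.35
  a_12 = 54/1080 = 0.05, a_22 = 162/1080 = 0.15, a_32 = 432/1080 = 0.40
  a_13 = 528/1320 = 0.40, a_23 = 330/1320 = 0.25, a_33 = 132/1320 = 0.10
I − A =
  [   0.65    -0.05    -0.40]
  [  -0.15     0.85    -0.25]
  [  -0.35    -0.40     0.90]
Cofactors of I−A, C_ij = (−1)^(i+j)·(minor ij) (rows/columns in the sector order above):
  C_11 = (0.85)(0.90) − (-0.25)(-0.40) = 0.6650
  C_12 = −[(-0.15)(0.90) − (-0.25)(-0.35)] = 0.2225
  C_13 = (-0.15)(-0.40) − (0.85)(-0.35) = 0.3575
  C_21 = −[(-0.05)(0.90) − (-0.40)(-0.40)] = 0.2050
  C_22 = (0.65)(0.90) − (-0.40)(-0.35) = 0.4450
  C_23 = −[(0.65)(-0.40) − (-0.05)(-0.35)] = 0.2775
  C_31 = (-0.05)(-0.25) − (-0.40)(0.85) = 0.3525
  C_32 = −[(0.65)(-0.25) − (-0.40)(-0.15)] = 0.2225
  C_33 = (0.65)(0.85) − (-0.05)(-0.15) = 0.5450
det(I−A) = Σ_j (I−A)_1j·C_1j = (0.65)(0.6650) + (-0.05)(0.2225) + (-0.40)(0.3575) = 0.278125
adj(I−A) = Cᵀ =
  [ 0.6650   0.2050   0.3525]
  [ 0.2225   0.4450   0.2225]
  [ 0.3575   0.2775   0.5450]
(I − A)⁻¹ = adj(I−A) / det(I−A) ≈
  [   2.3910     0.7371     1.2674]
  [   0.8000     1.6000     0.8000]
  [   1.2854     0.9978     1.9596]
First solve x = (I − A)⁻¹ d = adj(I−A)·d / det(I−A); in particular x_2 = (0.2225·230 + 0.4450·230 + 0.2225·30) / 0.278125 = 160.20 / 0.278125 = 576.00000.
Intermediate flow from 3 to 2: z_32 = a_32 · x_2 = 0.40 × 160.20 / 0.278125 = 64.08 / 0.278125 = 230.400.

z_32 = 230.400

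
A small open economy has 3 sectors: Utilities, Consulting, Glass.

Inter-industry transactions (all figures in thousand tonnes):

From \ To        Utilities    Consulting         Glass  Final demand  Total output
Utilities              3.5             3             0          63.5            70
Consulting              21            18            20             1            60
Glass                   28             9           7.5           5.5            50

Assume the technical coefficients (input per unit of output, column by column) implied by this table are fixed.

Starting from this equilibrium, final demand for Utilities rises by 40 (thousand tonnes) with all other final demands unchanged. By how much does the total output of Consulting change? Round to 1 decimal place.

Technical coefficients a_ij = z_ij / X_j:
  a_UU = 3.5/70 = 0.05, a_CU = 21/70 = 0.30, a_GU = 28/70 = 0.40
  a_UC = 3/60 = 0.05, a_CC = 18/60 = 0.30, a_GC = 9/60 = 0.15
  a_UG = 0/50 = 0.00, a_CG = 20/50 = 0.40, a_GG = 7.5/50 = 0.15
I − A =
  [   0.95    -0.05     0.00]
  [  -0.30     0.70    -0.40]
  [  -0.40    -0.15     0.85]
Cofactors of I−A, C_ij = (−1)^(i+j)·(minor ij) (rows/columns in the sector order above):
  C_11 = (0.70)(0.85) − (-0.40)(-0.15) = 0.5350
  C_12 = −[(-0.30)(0.85) − (-0.40)(-0.40)] = 0.4150
  C_13 = (-0.30)(-0.15) − (0.70)(-0.40) = 0.3250
  C_21 = −[(-0.05)(0.85) − (0.00)(-0.15)] = 0.0425
  C_22 = (0.95)(0.85) − (0.00)(-0.40) = 0.8075
  C_23 = −[(0.95)(-0.15) − (-0.05)(-0.40)] = 0.1625
  C_31 = (-0.05)(-0.40) − (0.00)(0.70) = 0.0200
  C_32 = −[(0.95)(-0.40) − (0.00)(-0.30)] = 0.3800
  C_33 = (0.95)(0.70) − (-0.05)(-0.30) = 0.6500
det(I−A) = Σ_j (I−A)_1j·C_1j = (0.95)(0.5350) + (-0.05)(0.4150) + (0.00)(0.3250) = 0.4875
adj(I−A) = Cᵀ =
  [ 0.5350   0.0425   0.0200]
  [ 0.4150   0.8075   0.3800]
  [ 0.3250   0.1625   0.6500]
(I − A)⁻¹ = adj(I−A) / det(I−A) ≈
  [   1.0974     0.0872     0.0410]
  [   0.8513     1.6564     0.7795]
  [   0.6667     0.3333     1.3333]
Δx = (I − A)⁻¹ Δd with Δd having +40 in the Utilities component and 0 elsewhere.
So Δx_C = L_CU · (+40), where L_CU = adj(I−A)_CU / det(I−A) = 0.4150 / 0.4875.
Δx_C = 0.4150 × (+40) / 0.4875 = 16.60 / 0.4875 ≈ 34.1.

Δx_C = 34.1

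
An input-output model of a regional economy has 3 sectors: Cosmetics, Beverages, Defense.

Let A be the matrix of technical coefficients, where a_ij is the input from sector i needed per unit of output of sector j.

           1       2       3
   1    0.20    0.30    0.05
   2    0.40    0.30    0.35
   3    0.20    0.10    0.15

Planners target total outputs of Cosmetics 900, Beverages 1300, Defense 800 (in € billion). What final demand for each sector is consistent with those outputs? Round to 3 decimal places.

I − A =
  [   0.80    -0.30    -0.05]
  [  -0.40     0.70    -0.35]
  [  -0.20    -0.10     0.85]
d = (I − A) x:
  d_1 = (+0.80)·900 + (-0.30)·1300 + (-0.05)·800 = 290.000
  d_2 = (-0.40)·900 + (+0.70)·1300 + (-0.35)·800 = 270.000
  d_3 = (-0.20)·900 + (-0.10)·1300 + (+0.85)·800 = 370.000

d_1 = 290.000, d_2 = 270.000, d_3 = 370.000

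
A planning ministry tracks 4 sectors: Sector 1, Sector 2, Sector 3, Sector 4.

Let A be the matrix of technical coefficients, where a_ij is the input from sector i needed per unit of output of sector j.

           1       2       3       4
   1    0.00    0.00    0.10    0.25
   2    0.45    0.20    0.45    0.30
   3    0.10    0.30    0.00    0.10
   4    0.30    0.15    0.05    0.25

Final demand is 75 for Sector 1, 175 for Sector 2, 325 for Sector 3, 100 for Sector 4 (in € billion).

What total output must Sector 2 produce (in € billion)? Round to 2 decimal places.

I − A =
  [   1.00     0.00    -0.10    -0.25]
  [  -0.45     0.80    -0.45    -0.30]
  [  -0.10    -0.30     1.00    -0.10]
  [  -0.30    -0.15    -0.05     0.75]
Compute the cofactors C_ij = (−1)^(i+j)·(3×3 minor ij) of I−A; the adjugate is their transpose:
adj(I−A) = Cᵀ =
  [ 0.438500   0.065250   0.082375   0.183250]
  [ 0.474000   0.658250   0.367125   0.470250]
  [ 0.214500   0.221250   0.478125   0.223750]
  [ 0.284500   0.172500   0.138250   0.643500]
det(I−A) = Σ_j (I−A)_1j·C_1j = (1.00)(0.438500) + (0.00)(0.474000) + (-0.10)(0.214500) + (-0.25)(0.284500) = 0.345925
(I − A)⁻¹ = adj(I−A) / det(I−A) ≈
  [   1.2676     0.1886     0.2381     0.5297]
  [   1.3702     1.9029     1.0613     1.3594]
  [   0.6201     0.6396     1.3822     0.6468]
  [   0.8224     0.4987     0.3997     1.8602]
x = (I − A)⁻¹ d = adj(I−A)·d / det(I−A), with det(I−A) = 0.345925:
  x_1 = (0.438500·75 + 0.065250·175 + 0.082375·325 + 0.183250·100) / 0.345925 = 89.403125 / 0.345925 ≈ 258.45
  x_2 = (0.474000·75 + 0.658250·175 + 0.367125·325 + 0.470250·100) / 0.345925 = 317.084375 / 0.345925 ≈ 916.63
  x_3 = (0.214500·75 + 0.221250·175 + 0.478125·325 + 0.223750·100) / 0.345925 = 232.571875 / 0.345925 ≈ 672.32
  x_4 = (0.284500·75 + 0.172500·175 + 0.138250·325 + 0.643500·100) / 0.345925 = 160.80625 / 0.345925 ≈ 464.86

x_2 = 916.63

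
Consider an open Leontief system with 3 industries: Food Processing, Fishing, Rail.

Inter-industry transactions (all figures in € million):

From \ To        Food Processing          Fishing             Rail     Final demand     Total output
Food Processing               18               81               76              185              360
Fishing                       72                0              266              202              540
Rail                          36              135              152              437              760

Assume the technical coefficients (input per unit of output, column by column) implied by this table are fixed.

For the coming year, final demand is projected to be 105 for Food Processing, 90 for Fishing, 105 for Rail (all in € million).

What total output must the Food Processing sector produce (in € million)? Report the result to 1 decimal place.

Technical coefficients a_ij = z_ij / X_j:
  a_11 = 18/360 = 0.05, a_21 = 72/360 = 0.20, a_31 = 36/360 = 0.10
  a_12 = 81/540 = 0.15, a_22 = 0/540 = 0.00, a_32 = 135/540 = 0.25
  a_13 = 76/760 = 0.10, a_23 = 266/760 = 0.35, a_33 = 152/760 = 0.20
I − A =
  [   0.95    -0.15    -0.10]
  [  -0.20     1.00    -0.35]
  [  -0.10    -0.25     0.80]
Cofactors of I−A, C_ij = (−1)^(i+j)·(minor ij) (rows/columns in the sector order above):
  C_11 = (1.00)(0.80) − (-0.35)(-0.25) = 0.7125
  C_12 = −[(-0.20)(0.80) − (-0.35)(-0.10)] = 0.1950
  C_13 = (-0.20)(-0.25) − (1.00)(-0.10) = 0.1500
  C_21 = −[(-0.15)(0.80) − (-0.10)(-0.25)] = 0.1450
  C_22 = (0.95)(0.80) − (-0.10)(-0.10) = 0.7500
  C_23 = −[(0.95)(-0.25) − (-0.15)(-0.10)] = 0.2525
  C_31 = (-0.15)(-0.35) − (-0.10)(1.00) = 0.1525
  C_32 = −[(0.95)(-0.35) − (-0.10)(-0.20)] = 0.3525
  C_33 = (0.95)(1.00) − (-0.15)(-0.20) = 0.9200
det(I−A) = Σ_j (I−A)_1j·C_1j = (0.95)(0.7125) + (-0.15)(0.1950) + (-0.10)(0.1500) = 0.632625
adj(I−A) = Cᵀ =
  [ 0.7125   0.1450   0.1525]
  [ 0.1950   0.7500   0.3525]
  [ 0.1500   0.2525   0.9200]
(I − A)⁻¹ = adj(I−A) / det(I−A) ≈
  [   1.1263     0.2292     0.2411]
  [   0.3082     1.1855     0.5572]
  [   0.2371     0.3991     1.4543]
x = (I − A)⁻¹ d = adj(I−A)·d / det(I−A), with det(I−A) = 0.632625:
  x_1 = (0.7125·105 + 0.1450·90 + 0.1525·105) / 0.632625 = 103.875 / 0.632625 ≈ 164.2
  x_2 = (0.1950·105 + 0.7500·90 + 0.3525·105) / 0.632625 = 124.9875 / 0.632625 ≈ 197.6
  x_3 = (0.1500·105 + 0.2525·90 + 0.9200·105) / 0.632625 = 135.075 / 0.632625 ≈ 213.5

x_1 = 164.2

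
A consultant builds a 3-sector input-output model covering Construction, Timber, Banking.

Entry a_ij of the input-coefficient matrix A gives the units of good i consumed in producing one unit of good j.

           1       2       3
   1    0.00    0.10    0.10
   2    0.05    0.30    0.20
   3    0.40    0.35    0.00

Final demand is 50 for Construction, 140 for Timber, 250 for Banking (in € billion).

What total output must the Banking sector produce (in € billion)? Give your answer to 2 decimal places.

I − A =
  [   1.00    -0.10    -0.10]
  [  -0.05     0.70    -0.20]
  [  -0.40    -0.35     1.00]
Cofactors of I−A, C_ij = (−1)^(i+j)·(minor ij) (rows/columns in the sector order above):
  C_11 = (0.70)(1.00) − (-0.20)(-0.35) = 0.6300
  C_12 = −[(-0.05)(1.00) − (-0.20)(-0.40)] = 0.1300
  C_13 = (-0.05)(-0.35) − (0.70)(-0.40) = 0.2975
  C_21 = −[(-0.10)(1.00) − (-0.10)(-0.35)] = 0.1350
  C_22 = (1.00)(1.00) − (-0.10)(-0.40) = 0.9600
  C_23 = −[(1.00)(-0.35) − (-0.10)(-0.40)] = 0.3900
  C_31 = (-0.10)(-0.20) − (-0.10)(0.70) = 0.0900
  C_32 = −[(1.00)(-0.20) − (-0.10)(-0.05)] = 0.2050
  C_33 = (1.00)(0.70) − (-0.10)(-0.05) = 0.6950
det(I−A) = Σ_j (I−A)_1j·C_1j = (1.00)(0.6300) + (-0.10)(0.1300) + (-0.10)(0.2975) = 0.58725
adj(I−A) = Cᵀ =
  [ 0.6300   0.1350   0.0900]
  [ 0.1300   0.9600   0.2050]
  [ 0.2975   0.3900   0.6950]
(I − A)⁻¹ = adj(I−A) / det(I−A) ≈
  [   1.0728     0.2299     0.1533]
  [   0.2214     1.6347     0.3491]
  [   0.5066     0.6641     1.1835]
x = (I − A)⁻¹ d = adj(I−A)·d / det(I−A), with det(I−A) = 0.58725:
  x_1 = (0.6300·50 + 0.1350·140 + 0.0900·250) / 0.58725 = 72.90 / 0.58725 ≈ 124.14
  x_2 = (0.1300·50 + 0.9600·140 + 0.2050·250) / 0.58725 = 192.15 / 0.58725 ≈ 327.20
  x_3 = (0.2975·50 + 0.3900·140 + 0.6950·250) / 0.58725 = 243.225 / 0.58725 ≈ 414.18

x_3 = 414.18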